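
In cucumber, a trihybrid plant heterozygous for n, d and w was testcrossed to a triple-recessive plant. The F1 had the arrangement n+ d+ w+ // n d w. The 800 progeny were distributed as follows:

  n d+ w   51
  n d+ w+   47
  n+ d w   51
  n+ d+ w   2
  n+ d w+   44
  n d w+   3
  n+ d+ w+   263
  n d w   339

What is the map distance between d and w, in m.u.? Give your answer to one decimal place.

12.5 m.u.

The two rarest classes, n+ d+ w and n d w+, are the double crossovers. Comparing them with the parentals, only the w allele has switched, so w is the middle locus and the order is n – w – d.
Crossovers in the w–d interval produce the single-crossover classes n+ d w+ and n d+ w (44 + 51 = 95) plus the double crossovers (5).
RF(w–d) = (95 + 5) / 800 = 100/800 = 0.1250 → 12.5 m.u.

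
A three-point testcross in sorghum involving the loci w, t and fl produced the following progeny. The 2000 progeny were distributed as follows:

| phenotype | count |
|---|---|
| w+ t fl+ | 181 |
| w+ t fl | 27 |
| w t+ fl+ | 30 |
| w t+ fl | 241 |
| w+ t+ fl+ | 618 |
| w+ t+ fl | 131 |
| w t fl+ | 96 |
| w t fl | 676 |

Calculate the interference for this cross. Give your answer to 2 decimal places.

The two most frequent reciprocal classes, w+ t+ fl+ and w t fl, are the parental types, so the F1 was w+ t+ fl+ / w t fl.
The two rarest classes, w t+ fl+ and w+ t fl, are the double crossovers. Comparing them with the parentals, only the w allele has switched, so w is the middle locus and the order is fl – w – t.
fl–w: (227 + 57)/2000 = 0.1420; w–t: (422 + 57)/2000 = 0.2395.
Expected DCO frequency = 0.1420 × 0.2395 ≈ 0.03401; observed = 57/2000 ≈ 0.02850.
Coefficient of coincidence = 0.02850/0.03401 ≈ 0.84; interference = 1 − 0.84 = 0.16.

0.16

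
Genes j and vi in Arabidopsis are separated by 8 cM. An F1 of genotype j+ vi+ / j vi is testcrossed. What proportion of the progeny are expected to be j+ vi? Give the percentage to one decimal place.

A map distance of 8 cM corresponds to a recombination frequency of 0.080.
The F1 is j+ vi+ / j vi, so j+ vi is a recombinant gamete class with expected frequency r/2 = 0.080/2 = 0.0400.
That is 0.0400 = 4.0% of the progeny.

4.0%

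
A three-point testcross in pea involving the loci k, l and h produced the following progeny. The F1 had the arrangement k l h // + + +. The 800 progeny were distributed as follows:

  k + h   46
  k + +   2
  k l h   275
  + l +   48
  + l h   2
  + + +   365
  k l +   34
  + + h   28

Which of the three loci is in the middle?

The two rarest classes, + l h and k + +, are the double crossovers. Comparing them with the parentals, only the k allele has switched, so k is the middle locus and the order is h – k – l.

k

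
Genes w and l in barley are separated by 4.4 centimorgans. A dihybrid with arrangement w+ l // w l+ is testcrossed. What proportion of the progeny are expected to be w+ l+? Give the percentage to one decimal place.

2.2%

A map distance of 4.4 centimorgans corresponds to a recombination frequency of 0.044.
The F1 is w+ l / w l+, so w+ l+ is a recombinant gamete class with expected frequency r/2 = 0.044/2 = 0.0220.
That is 0.0220 = 2.2% of the progeny.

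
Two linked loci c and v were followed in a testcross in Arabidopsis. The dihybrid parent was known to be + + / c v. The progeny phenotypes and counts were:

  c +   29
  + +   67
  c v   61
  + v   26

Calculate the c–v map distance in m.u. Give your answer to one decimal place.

The recombinant classes are + v and c +: 26 + 29 = 55.
Recombination frequency = 55/183 = 0.3005 ≈ 30.1%, i.e. 30.1 m.u.

30.1 m.u.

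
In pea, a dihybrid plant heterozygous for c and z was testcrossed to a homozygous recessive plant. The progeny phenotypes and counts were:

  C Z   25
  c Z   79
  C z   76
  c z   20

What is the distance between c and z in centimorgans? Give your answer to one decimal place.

The two most frequent classes, C z (76) and c Z (79), are the parental types, so the F1 was C z / c Z.
The recombinant classes are C Z and c z: 25 + 20 = 45.
Recombination frequency = 45/200 = 0.2250 ≈ 22.5%, i.e. 22.5 centimorgans.

22.5 centimorgans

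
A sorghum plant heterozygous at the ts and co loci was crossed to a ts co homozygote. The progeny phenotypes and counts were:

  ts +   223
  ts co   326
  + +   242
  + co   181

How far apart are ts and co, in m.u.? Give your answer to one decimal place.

41.6 m.u.

The two most frequent classes, + + (242) and ts co (326), are the parental types, so the F1 was + + / ts co.
The recombinant classes are + co and ts +: 181 + 223 = 404.
Recombination frequency = 404/972 = 0.4156 ≈ 41.6%, i.e. 41.6 m.u.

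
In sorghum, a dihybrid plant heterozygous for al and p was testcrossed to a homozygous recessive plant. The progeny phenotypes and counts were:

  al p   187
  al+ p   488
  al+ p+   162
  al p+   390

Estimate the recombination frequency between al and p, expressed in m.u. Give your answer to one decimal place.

The two most frequent classes, al+ p (488) and al p+ (390), are the parental types, so the F1 was al+ p / al p+.
The recombinant classes are al+ p+ and al p: 162 + 187 = 349.
Recombination frequency = 349/1227 = 0.2844 ≈ 28.4%, i.e. 28.4 m.u.

28.4 m.u.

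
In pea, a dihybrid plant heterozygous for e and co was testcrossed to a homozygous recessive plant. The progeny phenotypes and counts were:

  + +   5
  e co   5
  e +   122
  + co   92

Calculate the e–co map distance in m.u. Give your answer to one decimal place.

The two most frequent classes, + co (92) and e + (122), are the parental types, so the F1 was + co / e +.
The recombinant classes are + + and e co: 5 + 5 = 10.
Recombination frequency = 10/224 = 0.0446 ≈ 4.5%, i.e. 4.5 m.u.

4.5 m.u.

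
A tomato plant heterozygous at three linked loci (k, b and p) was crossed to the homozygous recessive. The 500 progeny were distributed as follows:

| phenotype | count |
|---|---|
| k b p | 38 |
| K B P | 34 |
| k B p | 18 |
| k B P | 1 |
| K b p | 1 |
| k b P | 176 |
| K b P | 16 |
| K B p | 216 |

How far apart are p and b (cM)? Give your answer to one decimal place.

14.8 cM

The two most frequent reciprocal classes, K B p and k b P, are the parental types, so the F1 was K B p / k b P.
The two rarest classes, K b p and k B P, are the double crossovers. Comparing them with the parentals, only the b allele has switched, so b is the middle locus and the order is p – b – k.
Crossovers in the p–b interval produce the single-crossover classes K B P and k b p (34 + 38 = 72) plus the double crossovers (2).
RF(p–b) = (72 + 2) / 500 = 74/500 = 0.1480 → 14.8 cM.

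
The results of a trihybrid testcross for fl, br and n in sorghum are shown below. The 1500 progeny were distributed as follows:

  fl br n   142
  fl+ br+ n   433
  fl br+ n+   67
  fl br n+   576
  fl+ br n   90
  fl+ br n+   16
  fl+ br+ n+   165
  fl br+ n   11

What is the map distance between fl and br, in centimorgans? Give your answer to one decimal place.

12.3 centimorgans

The two most frequent reciprocal classes, fl+ br+ n and fl br n+, are the parental types, so the F1 was fl+ br+ n / fl br n+.
The two rarest classes, fl br+ n and fl+ br n+, are the double crossovers. Comparing them with the parentals, only the fl allele has switched, so fl is the middle locus and the order is br – fl – n.
Crossovers in the br–fl interval produce the single-crossover classes fl+ br n and fl br+ n+ (90 + 67 = 157) plus the double crossovers (27).
RF(br–fl) = (157 + 27) / 1500 = 184/1500 = 0.1227 → 12.3 centimorgans.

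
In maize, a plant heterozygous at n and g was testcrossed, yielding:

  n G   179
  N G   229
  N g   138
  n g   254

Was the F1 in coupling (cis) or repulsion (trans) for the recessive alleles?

cis

The two most frequent classes are N G (229) and n g (254); these are the parental (non-recombinant) types.
So the F1 carried N G on one chromosome and n g on the other — the recessive alleles are on the same chromosome (cis / coupling).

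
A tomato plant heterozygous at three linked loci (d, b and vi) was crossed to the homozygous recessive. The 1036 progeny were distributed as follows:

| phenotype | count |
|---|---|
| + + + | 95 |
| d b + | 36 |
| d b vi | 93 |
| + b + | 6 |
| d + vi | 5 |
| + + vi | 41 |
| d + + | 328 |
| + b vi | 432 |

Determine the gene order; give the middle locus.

The two most frequent reciprocal classes, d + + and + b vi, are the parental types, so the F1 was d + + / + b vi.
The two rarest classes, d + vi and + b +, are the double crossovers. Comparing them with the parentals, only the vi allele has switched, so vi is the middle locus and the order is d – vi – b.

vi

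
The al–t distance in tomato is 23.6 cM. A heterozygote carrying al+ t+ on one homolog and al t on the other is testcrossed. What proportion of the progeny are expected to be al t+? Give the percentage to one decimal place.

A map distance of 23.6 cM corresponds to a recombination frequency of 0.236.
The F1 is al+ t+ / al t, so al t+ is a recombinant gamete class with expected frequency r/2 = 0.236/2 = 0.1180.
That is 0.1180 = 11.8% of the progeny.

11.8%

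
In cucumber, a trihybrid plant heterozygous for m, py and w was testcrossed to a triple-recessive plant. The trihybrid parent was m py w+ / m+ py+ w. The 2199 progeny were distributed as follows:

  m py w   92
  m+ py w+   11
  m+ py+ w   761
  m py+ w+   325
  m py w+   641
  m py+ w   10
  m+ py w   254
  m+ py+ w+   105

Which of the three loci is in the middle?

The two rarest classes, m+ py w+ and m py+ w, are the double crossovers. Comparing them with the parentals, only the m allele has switched, so m is the middle locus and the order is py – m – w.

m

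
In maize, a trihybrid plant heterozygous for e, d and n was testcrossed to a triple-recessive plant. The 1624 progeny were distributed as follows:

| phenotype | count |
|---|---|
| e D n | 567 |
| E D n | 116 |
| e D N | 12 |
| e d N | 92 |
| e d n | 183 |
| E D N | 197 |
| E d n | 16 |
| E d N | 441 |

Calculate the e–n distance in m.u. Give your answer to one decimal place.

The two most frequent reciprocal classes, E d N and e D n, are the parental types, so the F1 was E d N / e D n.
The two rarest classes, E d n and e D N, are the double crossovers. Comparing them with the parentals, only the n allele has switched, so n is the middle locus and the order is e – n – d.
Crossovers in the e–n interval produce the single-crossover classes e d N and E D n (92 + 116 = 208) plus the double crossovers (28).
RF(e–n) = (208 + 28) / 1624 = 236/1624 = 0.1453 → 14.5 m.u.

14.5 m.u.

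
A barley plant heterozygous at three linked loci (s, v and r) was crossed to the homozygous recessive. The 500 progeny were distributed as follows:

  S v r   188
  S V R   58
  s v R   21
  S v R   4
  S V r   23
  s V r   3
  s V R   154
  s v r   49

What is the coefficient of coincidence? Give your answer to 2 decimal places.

0.60

The two most frequent reciprocal classes, s V R and S v r, are the parental types, so the F1 was s V R / S v r.
The two rarest classes, s V r and S v R, are the double crossovers. Comparing them with the parentals, only the r allele has switched, so r is the middle locus and the order is s – r – v.
s–r: (107 + 7)/500 = 0.2280; r–v: (44 + 7)/500 = 0.1020.
Expected DCO frequency = 0.2280 × 0.1020 ≈ 0.02326; observed = 7/500 ≈ 0.01400.
Coefficient of coincidence = 0.01400/0.02326 ≈ 0.60.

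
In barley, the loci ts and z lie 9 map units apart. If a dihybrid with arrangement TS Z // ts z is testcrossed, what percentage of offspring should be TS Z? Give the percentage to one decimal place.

45.5%

A map distance of 9 map units corresponds to a recombination frequency of 0.090.
The F1 is TS Z / ts z, so TS Z is a parental gamete class with expected frequency (1 − r)/2 = 0.910/2 = 0.4550.
That is 0.4550 = 45.5% of the progeny.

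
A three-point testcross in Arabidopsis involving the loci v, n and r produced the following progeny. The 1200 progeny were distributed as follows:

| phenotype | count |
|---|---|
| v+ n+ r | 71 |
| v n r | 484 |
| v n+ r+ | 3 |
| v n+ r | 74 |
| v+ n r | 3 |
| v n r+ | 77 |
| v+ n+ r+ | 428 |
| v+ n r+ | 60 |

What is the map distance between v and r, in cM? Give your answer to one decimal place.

The two most frequent reciprocal classes, v n r and v+ n+ r+, are the parental types, so the F1 was v n r / v+ n+ r+.
The two rarest classes, v+ n r and v n+ r+, are the double crossovers. Comparing them with the parentals, only the v allele has switched, so v is the middle locus and the order is n – v – r.
Crossovers in the v–r interval produce the single-crossover classes v n r+ and v+ n+ r (77 + 71 = 148) plus the double crossovers (6).
RF(v–r) = (148 + 6) / 1200 = 154/1200 = 0.1283 → 12.8 cM.

12.8 cM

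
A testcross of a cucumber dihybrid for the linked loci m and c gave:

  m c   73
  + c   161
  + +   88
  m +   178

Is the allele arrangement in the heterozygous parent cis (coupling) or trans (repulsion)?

The two most frequent classes are + c (161) and m + (178); these are the parental (non-recombinant) types.
So the F1 carried + c on one chromosome and m + on the other — the recessive alleles are on opposite chromosomes (trans / repulsion).

trans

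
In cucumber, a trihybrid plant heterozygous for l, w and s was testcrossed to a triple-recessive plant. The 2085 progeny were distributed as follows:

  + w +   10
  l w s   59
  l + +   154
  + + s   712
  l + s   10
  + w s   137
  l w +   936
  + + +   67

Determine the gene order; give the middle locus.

The two most frequent reciprocal classes, l w + and + + s, are the parental types, so the F1 was l w + / + + s.
The two rarest classes, + w + and l + s, are the double crossovers. Comparing them with the parentals, only the l allele has switched, so l is the middle locus and the order is s – l – w.

l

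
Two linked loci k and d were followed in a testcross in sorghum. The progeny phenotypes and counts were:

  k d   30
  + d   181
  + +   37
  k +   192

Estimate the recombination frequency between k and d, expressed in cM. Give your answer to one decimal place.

15.2 cM

The two most frequent classes, + d (181) and k + (192), are the parental types, so the F1 was + d / k +.
The recombinant classes are + + and k d: 37 + 30 = 67.
Recombination frequency = 67/440 = 0.1523 ≈ 15.2%, i.e. 15.2 cM.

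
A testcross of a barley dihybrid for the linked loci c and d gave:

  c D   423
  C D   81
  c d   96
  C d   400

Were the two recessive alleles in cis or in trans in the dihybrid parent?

trans

The two most frequent classes are C d (400) and c D (423); these are the parental (non-recombinant) types.
So the F1 carried C d on one chromosome and c D on the other — the recessive alleles are on opposite chromosomes (trans / repulsion).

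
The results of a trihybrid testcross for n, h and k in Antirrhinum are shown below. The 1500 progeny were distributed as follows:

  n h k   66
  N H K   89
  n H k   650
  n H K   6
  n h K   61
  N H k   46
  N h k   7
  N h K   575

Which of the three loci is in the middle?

The two most frequent reciprocal classes, N h K and n H k, are the parental types, so the F1 was N h K / n H k.
The two rarest classes, N h k and n H K, are the double crossovers. Comparing them with the parentals, only the k allele has switched, so k is the middle locus and the order is n – k – h.

k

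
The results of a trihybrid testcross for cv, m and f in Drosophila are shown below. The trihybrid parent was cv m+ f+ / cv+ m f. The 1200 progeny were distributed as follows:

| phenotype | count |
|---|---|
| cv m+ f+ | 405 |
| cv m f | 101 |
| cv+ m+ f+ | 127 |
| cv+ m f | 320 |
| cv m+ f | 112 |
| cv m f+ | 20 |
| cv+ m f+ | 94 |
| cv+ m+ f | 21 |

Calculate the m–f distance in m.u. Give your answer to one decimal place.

The two rarest classes, cv m f+ and cv+ m+ f, are the double crossovers. Comparing them with the parentals, only the m allele has switched, so m is the middle locus and the order is cv – m – f.
Crossovers in the m–f interval produce the single-crossover classes cv m+ f and cv+ m f+ (112 + 94 = 206) plus the double crossovers (41).
RF(m–f) = (206 + 41) / 1200 = 247/1200 = 0.2058 → 20.6 m.u.

20.6 m.u.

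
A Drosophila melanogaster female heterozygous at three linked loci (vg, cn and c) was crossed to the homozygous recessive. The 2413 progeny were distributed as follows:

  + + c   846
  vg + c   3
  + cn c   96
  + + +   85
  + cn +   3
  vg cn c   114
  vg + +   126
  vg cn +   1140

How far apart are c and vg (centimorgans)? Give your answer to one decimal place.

The two most frequent reciprocal classes, + + c and vg cn +, are the parental types, so the F1 was + + c / vg cn +.
The two rarest classes, vg + c and + cn +, are the double crossovers. Comparing them with the parentals, only the vg allele has switched, so vg is the middle locus and the order is c – vg – cn.
Crossovers in the c–vg interval produce the single-crossover classes + + + and vg cn c (85 + 114 = 199) plus the double crossovers (6).
RF(c–vg) = (199 + 6) / 2413 = 205/2413 = 0.0850 → 8.5 centimorgans.

8.5 centimorgans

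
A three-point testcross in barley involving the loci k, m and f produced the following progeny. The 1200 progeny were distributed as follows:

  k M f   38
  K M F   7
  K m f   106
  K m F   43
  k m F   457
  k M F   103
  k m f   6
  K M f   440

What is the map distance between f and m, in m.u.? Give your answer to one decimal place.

The two most frequent reciprocal classes, k m F and K M f, are the parental types, so the F1 was k m F / K M f.
The two rarest classes, k m f and K M F, are the double crossovers. Comparing them with the parentals, only the f allele has switched, so f is the middle locus and the order is m – f – k.
Crossovers in the m–f interval produce the single-crossover classes k M F and K m f (103 + 106 = 209) plus the double crossovers (13).
RF(m–f) = (209 + 13) / 1200 = 222/1200 = 0.1850 → 18.5 m.u.

18.5 m.u.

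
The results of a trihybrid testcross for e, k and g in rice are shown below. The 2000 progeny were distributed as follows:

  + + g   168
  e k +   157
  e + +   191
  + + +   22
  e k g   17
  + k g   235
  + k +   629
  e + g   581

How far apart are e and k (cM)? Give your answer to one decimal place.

The two most frequent reciprocal classes, e + g and + k +, are the parental types, so the F1 was e + g / + k +.
The two rarest classes, e k g and + + +, are the double crossovers. Comparing them with the parentals, only the k allele has switched, so k is the middle locus and the order is e – k – g.
Crossovers in the e–k interval produce the single-crossover classes + + g and e k + (168 + 157 = 325) plus the double crossovers (39).
RF(e–k) = (325 + 39) / 2000 = 364/2000 = 0.1820 → 18.2 cM.

18.2 cM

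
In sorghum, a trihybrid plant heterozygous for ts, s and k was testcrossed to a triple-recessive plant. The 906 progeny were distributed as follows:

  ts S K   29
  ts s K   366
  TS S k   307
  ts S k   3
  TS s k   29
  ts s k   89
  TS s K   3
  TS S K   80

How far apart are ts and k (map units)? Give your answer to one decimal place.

The two most frequent reciprocal classes, ts s K and TS S k, are the parental types, so the F1 was ts s K / TS S k.
The two rarest classes, TS s K and ts S k, are the double crossovers. Comparing them with the parentals, only the ts allele has switched, so ts is the middle locus and the order is s – ts – k.
Crossovers in the ts–k interval produce the single-crossover classes ts s k and TS S K (89 + 80 = 169) plus the double crossovers (6).
RF(ts–k) = (169 + 6) / 906 = 175/906 = 0.1932 → 19.3 map units.

19.3 map units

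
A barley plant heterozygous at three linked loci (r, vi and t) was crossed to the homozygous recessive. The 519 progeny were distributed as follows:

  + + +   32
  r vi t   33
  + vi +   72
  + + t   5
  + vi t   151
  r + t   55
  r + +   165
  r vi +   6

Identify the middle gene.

vi

The two most frequent reciprocal classes, r + + and + vi t, are the parental types, so the F1 was r + + / + vi t.
The two rarest classes, r vi + and + + t, are the double crossovers. Comparing them with the parentals, only the vi allele has switched, so vi is the middle locus and the order is r – vi – t.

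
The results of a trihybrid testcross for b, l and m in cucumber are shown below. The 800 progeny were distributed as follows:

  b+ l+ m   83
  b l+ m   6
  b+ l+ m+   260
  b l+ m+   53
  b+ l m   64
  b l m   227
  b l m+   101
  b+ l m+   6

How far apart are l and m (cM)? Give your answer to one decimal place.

The two most frequent reciprocal classes, b l m and b+ l+ m+, are the parental types, so the F1 was b l m / b+ l+ m+.
The two rarest classes, b l+ m and b+ l m+, are the double crossovers. Comparing them with the parentals, only the l allele has switched, so l is the middle locus and the order is m – l – b.
Crossovers in the m–l interval produce the single-crossover classes b l m+ and b+ l+ m (101 + 83 = 184) plus the double crossovers (12).
RF(m–l) = (184 + 12) / 800 = 196/800 = 0.2450 → 24.5 cM.

24.5 cM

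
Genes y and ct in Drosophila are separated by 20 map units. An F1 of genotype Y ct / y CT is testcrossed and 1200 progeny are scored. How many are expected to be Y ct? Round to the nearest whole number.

A map distance of 20 map units corresponds to a recombination frequency of 0.200.
The F1 is Y ct / y CT, so Y ct is a parental gamete class with expected frequency (1 − r)/2 = 0.800/2 = 0.4000.
Expected number = 0.4000 × 1200 = 480.00 ≈ 480.

480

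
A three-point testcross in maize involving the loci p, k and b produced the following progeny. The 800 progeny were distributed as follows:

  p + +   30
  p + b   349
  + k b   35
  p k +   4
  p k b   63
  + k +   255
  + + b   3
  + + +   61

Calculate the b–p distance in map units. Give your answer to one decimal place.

The two most frequent reciprocal classes, p + b and + k +, are the parental types, so the F1 was p + b / + k +.
The two rarest classes, + + b and p k +, are the double crossovers. Comparing them with the parentals, only the p allele has switched, so p is the middle locus and the order is k – p – b.
Crossovers in the p–b interval produce the single-crossover classes p + + and + k b (30 + 35 = 65) plus the double crossovers (7).
RF(p–b) = (65 + 7) / 800 = 72/800 = 0.0900 → 9.0 map units.

9.0 map units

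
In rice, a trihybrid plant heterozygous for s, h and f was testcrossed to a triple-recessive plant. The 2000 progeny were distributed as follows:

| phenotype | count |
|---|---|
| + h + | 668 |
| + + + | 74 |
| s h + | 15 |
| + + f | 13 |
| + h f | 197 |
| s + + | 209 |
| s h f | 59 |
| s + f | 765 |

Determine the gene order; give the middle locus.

s

The two most frequent reciprocal classes, + h + and s + f, are the parental types, so the F1 was + h + / s + f.
The two rarest classes, s h + and + + f, are the double crossovers. Comparing them with the parentals, only the s allele has switched, so s is the middle locus and the order is f – s – h.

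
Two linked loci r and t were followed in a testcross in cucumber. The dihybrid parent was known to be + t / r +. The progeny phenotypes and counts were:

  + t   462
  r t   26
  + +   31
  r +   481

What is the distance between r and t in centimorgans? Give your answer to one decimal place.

5.7 centimorgans

The recombinant classes are + + and r t: 31 + 26 = 57.
Recombination frequency = 57/1000 = 0.0570 ≈ 5.7%, i.e. 5.7 centimorgans.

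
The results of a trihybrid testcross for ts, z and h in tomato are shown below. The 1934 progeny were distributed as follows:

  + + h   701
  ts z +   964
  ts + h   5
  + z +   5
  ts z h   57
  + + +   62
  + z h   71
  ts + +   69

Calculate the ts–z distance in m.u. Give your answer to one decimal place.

7.8 m.u.

The two most frequent reciprocal classes, ts z + and + + h, are the parental types, so the F1 was ts z + / + + h.
The two rarest classes, + z + and ts + h, are the double crossovers. Comparing them with the parentals, only the ts allele has switched, so ts is the middle locus and the order is z – ts – h.
Crossovers in the z–ts interval produce the single-crossover classes ts + + and + z h (69 + 71 = 140) plus the double crossovers (10).
RF(z–ts) = (140 + 10) / 1934 = 150/1934 = 0.0776 → 7.8 m.u.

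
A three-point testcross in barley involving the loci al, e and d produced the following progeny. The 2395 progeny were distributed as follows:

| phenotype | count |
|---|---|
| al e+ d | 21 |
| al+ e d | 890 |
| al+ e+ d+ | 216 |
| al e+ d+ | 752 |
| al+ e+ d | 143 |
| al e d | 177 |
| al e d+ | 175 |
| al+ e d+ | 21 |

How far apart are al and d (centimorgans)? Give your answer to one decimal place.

18.2 centimorgans

The two most frequent reciprocal classes, al+ e d and al e+ d+, are the parental types, so the F1 was al+ e d / al e+ d+.
The two rarest classes, al+ e d+ and al e+ d, are the double crossovers. Comparing them with the parentals, only the d allele has switched, so d is the middle locus and the order is e – d – al.
Crossovers in the d–al interval produce the single-crossover classes al e d and al+ e+ d+ (177 + 216 = 393) plus the double crossovers (42).
RF(d–al) = (393 + 42) / 2395 = 435/2395 = 0.1816 → 18.2 centimorgans.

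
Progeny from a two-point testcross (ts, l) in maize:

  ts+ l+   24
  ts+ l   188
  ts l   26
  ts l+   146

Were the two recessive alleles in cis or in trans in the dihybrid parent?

The two most frequent classes are ts+ l (188) and ts l+ (146); these are the parental (non-recombinant) types.
So the F1 carried ts+ l on one chromosome and ts l+ on the other — the recessive alleles are on opposite chromosomes (trans / repulsion).

trans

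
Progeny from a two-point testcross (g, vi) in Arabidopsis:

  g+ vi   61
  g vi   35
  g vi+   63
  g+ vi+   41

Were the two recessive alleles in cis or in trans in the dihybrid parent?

trans

The two most frequent classes are g+ vi (61) and g vi+ (63); these are the parental (non-recombinant) types.
So the F1 carried g+ vi on one chromosome and g vi+ on the other — the recessive alleles are on opposite chromosomes (trans / repulsion).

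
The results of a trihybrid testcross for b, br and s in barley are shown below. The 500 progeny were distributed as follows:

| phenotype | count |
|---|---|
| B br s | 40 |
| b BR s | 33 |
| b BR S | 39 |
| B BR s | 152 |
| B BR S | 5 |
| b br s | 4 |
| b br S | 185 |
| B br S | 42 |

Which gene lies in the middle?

The two most frequent reciprocal classes, B BR s and b br S, are the parental types, so the F1 was B BR s / b br S.
The two rarest classes, B BR S and b br s, are the double crossovers. Comparing them with the parentals, only the s allele has switched, so s is the middle locus and the order is br – s – b.

s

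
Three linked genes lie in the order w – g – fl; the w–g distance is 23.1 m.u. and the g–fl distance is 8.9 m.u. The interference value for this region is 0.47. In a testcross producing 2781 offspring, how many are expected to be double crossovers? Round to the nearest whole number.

Map distances give recombination frequencies of 0.231 and 0.089 for the two intervals.
With interference 0.47 (so coincidence = 0.53), expected double-crossover frequency = 0.231 × 0.089 × 0.53 = 0.01090.
Expected number = 0.01090 × 2781 = 30.30 ≈ 30.

30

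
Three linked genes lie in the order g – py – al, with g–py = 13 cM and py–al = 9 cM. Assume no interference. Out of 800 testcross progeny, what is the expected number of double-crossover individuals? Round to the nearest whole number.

Map distances give recombination frequencies of 0.130 and 0.090 for the two intervals.
With no interference, expected double-crossover frequency = 0.130 × 0.090 = 0.01170.
Expected number = 0.01170 × 800 = 9.36 ≈ 9.

9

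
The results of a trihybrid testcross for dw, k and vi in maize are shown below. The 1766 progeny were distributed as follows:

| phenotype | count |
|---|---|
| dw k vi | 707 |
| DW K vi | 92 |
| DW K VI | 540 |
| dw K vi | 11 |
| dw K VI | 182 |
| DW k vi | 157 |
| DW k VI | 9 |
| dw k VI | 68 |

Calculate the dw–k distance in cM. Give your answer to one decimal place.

The two most frequent reciprocal classes, DW K VI and dw k vi, are the parental types, so the F1 was DW K VI / dw k vi.
The two rarest classes, DW k VI and dw K vi, are the double crossovers. Comparing them with the parentals, only the k allele has switched, so k is the middle locus and the order is vi – k – dw.
Crossovers in the k–dw interval produce the single-crossover classes dw K VI and DW k vi (182 + 157 = 339) plus the double crossovers (20).
RF(k–dw) = (339 + 20) / 1766 = 359/1766 = 0.2033 → 20.3 cM.

20.3 cM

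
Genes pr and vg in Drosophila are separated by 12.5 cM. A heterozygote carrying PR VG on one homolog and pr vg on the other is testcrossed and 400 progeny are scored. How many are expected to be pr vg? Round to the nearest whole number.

A map distance of 12.5 cM corresponds to a recombination frequency of 0.125.
The F1 is PR VG / pr vg, so pr vg is a parental gamete class with expected frequency (1 − r)/2 = 0.875/2 = 0.4375.
Expected number = 0.4375 × 400 = 175.00 ≈ 175.

175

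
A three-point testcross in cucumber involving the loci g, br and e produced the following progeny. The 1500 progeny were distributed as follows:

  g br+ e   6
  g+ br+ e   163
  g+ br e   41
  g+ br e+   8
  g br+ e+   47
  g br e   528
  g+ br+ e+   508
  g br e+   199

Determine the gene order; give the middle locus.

br

The two most frequent reciprocal classes, g br e and g+ br+ e+, are the parental types, so the F1 was g br e / g+ br+ e+.
The two rarest classes, g br+ e and g+ br e+, are the double crossovers. Comparing them with the parentals, only the br allele has switched, so br is the middle locus and the order is g – br – e.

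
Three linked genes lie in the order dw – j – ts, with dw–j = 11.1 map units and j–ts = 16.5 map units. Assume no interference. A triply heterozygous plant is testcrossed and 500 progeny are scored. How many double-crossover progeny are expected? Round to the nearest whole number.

9

Map distances give recombination frequencies of 0.111 and 0.165 for the two intervals.
With no interference, expected double-crossover frequency = 0.111 × 0.165 = 0.01832.
Expected number = 0.01832 × 500 = 9.16 ≈ 9.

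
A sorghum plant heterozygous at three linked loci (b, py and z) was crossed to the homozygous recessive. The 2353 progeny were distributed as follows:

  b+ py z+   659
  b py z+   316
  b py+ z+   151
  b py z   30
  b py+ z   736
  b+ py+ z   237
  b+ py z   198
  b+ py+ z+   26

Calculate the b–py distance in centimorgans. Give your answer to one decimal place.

The two most frequent reciprocal classes, b py+ z and b+ py z+, are the parental types, so the F1 was b py+ z / b+ py z+.
The two rarest classes, b py z and b+ py+ z+, are the double crossovers. Comparing them with the parentals, only the py allele has switched, so py is the middle locus and the order is b – py – z.
Crossovers in the b–py interval produce the single-crossover classes b+ py+ z and b py z+ (237 + 316 = 553) plus the double crossovers (56).
RF(b–py) = (553 + 56) / 2353 = 609/2353 = 0.2588 → 25.9 centimorgans.

25.9 centimorgans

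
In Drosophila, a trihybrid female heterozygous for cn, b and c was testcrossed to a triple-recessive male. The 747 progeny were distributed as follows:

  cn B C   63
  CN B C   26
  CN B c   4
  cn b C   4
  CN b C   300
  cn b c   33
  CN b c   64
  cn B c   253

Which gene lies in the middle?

The two most frequent reciprocal classes, cn B c and CN b C, are the parental types, so the F1 was cn B c / CN b C.
The two rarest classes, CN B c and cn b C, are the double crossovers. Comparing them with the parentals, only the cn allele has switched, so cn is the middle locus and the order is c – cn – b.

cn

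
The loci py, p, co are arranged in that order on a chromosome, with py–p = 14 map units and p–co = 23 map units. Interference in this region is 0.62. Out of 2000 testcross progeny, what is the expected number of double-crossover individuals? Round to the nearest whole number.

Map distances give recombination frequencies of 0.140 and 0.230 for the two intervals.
With interference 0.62 (so coincidence = 0.38), expected double-crossover frequency = 0.140 × 0.230 × 0.38 = 0.01224.
Expected number = 0.01224 × 2000 = 24.47 ≈ 24.

24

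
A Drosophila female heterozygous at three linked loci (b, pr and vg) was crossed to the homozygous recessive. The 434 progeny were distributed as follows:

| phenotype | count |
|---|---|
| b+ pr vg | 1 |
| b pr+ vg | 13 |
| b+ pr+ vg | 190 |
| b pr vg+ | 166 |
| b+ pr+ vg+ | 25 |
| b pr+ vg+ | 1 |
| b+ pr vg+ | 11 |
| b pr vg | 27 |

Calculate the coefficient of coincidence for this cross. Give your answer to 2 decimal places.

0.62

The two most frequent reciprocal classes, b pr vg+ and b+ pr+ vg, are the parental types, so the F1 was b pr vg+ / b+ pr+ vg.
The two rarest classes, b pr+ vg+ and b+ pr vg, are the double crossovers. Comparing them with the parentals, only the pr allele has switched, so pr is the middle locus and the order is b – pr – vg.
b–pr: (24 + 2)/434 = 0.0599; pr–vg: (52 + 2)/434 = 0.1244.
Expected DCO frequency = 0.0599 × 0.1244 ≈ 0.00745; observed = 2/434 ≈ 0.00461.
Coefficient of coincidence = 0.00461/0.00745 ≈ 0.62.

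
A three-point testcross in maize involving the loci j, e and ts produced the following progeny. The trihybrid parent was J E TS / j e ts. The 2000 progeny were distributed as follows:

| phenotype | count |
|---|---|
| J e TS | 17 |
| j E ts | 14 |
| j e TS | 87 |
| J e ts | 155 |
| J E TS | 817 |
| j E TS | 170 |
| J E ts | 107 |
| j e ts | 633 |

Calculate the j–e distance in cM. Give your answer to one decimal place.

17.8 cM

The two rarest classes, J e TS and j E ts, are the double crossovers. Comparing them with the parentals, only the e allele has switched, so e is the middle locus and the order is ts – e – j.
Crossovers in the e–j interval produce the single-crossover classes j E TS and J e ts (170 + 155 = 325) plus the double crossovers (31).
RF(e–j) = (325 + 31) / 2000 = 356/2000 = 0.1780 → 17.8 cM.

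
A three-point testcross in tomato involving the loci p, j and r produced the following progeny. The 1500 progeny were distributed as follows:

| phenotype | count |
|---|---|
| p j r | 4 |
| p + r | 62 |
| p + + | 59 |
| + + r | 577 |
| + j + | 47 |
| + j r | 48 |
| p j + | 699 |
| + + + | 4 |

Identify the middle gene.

r

The two most frequent reciprocal classes, + + r and p j +, are the parental types, so the F1 was + + r / p j +.
The two rarest classes, + + + and p j r, are the double crossovers. Comparing them with the parentals, only the r allele has switched, so r is the middle locus and the order is j – r – p.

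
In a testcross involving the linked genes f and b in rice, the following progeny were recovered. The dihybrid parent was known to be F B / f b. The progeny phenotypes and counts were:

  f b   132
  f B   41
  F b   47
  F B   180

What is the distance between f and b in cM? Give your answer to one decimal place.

22.0 cM

The recombinant classes are F b and f B: 47 + 41 = 88.
Recombination frequency = 88/400 = 0.2200 ≈ 22.0%, i.e. 22.0 cM.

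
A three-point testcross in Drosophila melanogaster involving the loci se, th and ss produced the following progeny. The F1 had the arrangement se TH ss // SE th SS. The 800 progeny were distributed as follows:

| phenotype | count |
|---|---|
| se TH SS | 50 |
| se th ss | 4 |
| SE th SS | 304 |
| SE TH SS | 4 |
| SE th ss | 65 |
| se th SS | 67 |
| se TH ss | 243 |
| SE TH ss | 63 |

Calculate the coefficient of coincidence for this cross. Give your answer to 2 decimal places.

The two rarest classes, se th ss and SE TH SS, are the double crossovers. Comparing them with the parentals, only the th allele has switched, so th is the middle locus and the order is ss – th – se.
ss–th: (115 + 8)/800 = 0.1537; th–se: (130 + 8)/800 = 0.1725.
Expected DCO frequency = 0.1537 × 0.1725 ≈ 0.02651; observed = 8/800 ≈ 0.01000.
Coefficient of coincidence = 0.01000/0.02651 ≈ 0.38.

0.38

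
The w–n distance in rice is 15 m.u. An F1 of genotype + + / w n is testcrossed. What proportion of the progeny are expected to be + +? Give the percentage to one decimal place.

42.5%

A map distance of 15 m.u. corresponds to a recombination frequency of 0.150.
The F1 is + + / w n, so + + is a parental gamete class with expected frequency (1 − r)/2 = 0.850/2 = 0.4250.
That is 0.4250 = 42.5% of the progeny.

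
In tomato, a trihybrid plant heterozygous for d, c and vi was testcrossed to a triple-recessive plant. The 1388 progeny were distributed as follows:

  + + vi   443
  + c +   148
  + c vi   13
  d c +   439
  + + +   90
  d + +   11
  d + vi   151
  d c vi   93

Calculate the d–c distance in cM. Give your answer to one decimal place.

The two most frequent reciprocal classes, + + vi and d c +, are the parental types, so the F1 was + + vi / d c +.
The two rarest classes, + c vi and d + +, are the double crossovers. Comparing them with the parentals, only the c allele has switched, so c is the middle locus and the order is d – c – vi.
Crossovers in the d–c interval produce the single-crossover classes d + vi and + c + (151 + 148 = 299) plus the double crossovers (24).
RF(d–c) = (299 + 24) / 1388 = 323/1388 = 0.2327 → 23.3 cM.

23.3 cM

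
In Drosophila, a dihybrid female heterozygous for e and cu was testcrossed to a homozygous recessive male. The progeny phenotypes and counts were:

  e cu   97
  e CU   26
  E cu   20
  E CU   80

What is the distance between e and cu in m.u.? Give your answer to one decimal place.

The two most frequent classes, E CU (80) and e cu (97), are the parental types, so the F1 was E CU / e cu.
The recombinant classes are E cu and e CU: 20 + 26 = 46.
Recombination frequency = 46/223 = 0.2063 ≈ 20.6%, i.e. 20.6 m.u.

20.6 m.u.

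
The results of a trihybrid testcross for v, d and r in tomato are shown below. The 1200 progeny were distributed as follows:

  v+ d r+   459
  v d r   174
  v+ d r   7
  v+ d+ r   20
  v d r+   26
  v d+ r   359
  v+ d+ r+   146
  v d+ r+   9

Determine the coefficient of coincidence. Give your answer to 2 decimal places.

0.92

The two most frequent reciprocal classes, v d+ r and v+ d r+, are the parental types, so the F1 was v d+ r / v+ d r+.
The two rarest classes, v d+ r+ and v+ d r, are the double crossovers. Comparing them with the parentals, only the r allele has switched, so r is the middle locus and the order is v – r – d.
v–r: (46 + 16)/1200 = 0.0517; r–d: (320 + 16)/1200 = 0.2800.
Expected DCO frequency = 0.0517 × 0.2800 ≈ 0.01448; observed = 16/1200 ≈ 0.01333.
Coefficient of coincidence = 0.01333/0.01448 ≈ 0.92.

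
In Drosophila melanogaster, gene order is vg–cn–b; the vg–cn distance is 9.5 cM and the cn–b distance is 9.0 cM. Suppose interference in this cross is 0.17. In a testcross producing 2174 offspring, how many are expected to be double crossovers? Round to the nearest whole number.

15

Map distances give recombination frequencies of 0.095 and 0.090 for the two intervals.
With interference 0.17 (so coincidence = 0.83), expected double-crossover frequency = 0.095 × 0.090 × 0.83 = 0.00710.
Expected number = 0.00710 × 2174 = 15.43 ≈ 15.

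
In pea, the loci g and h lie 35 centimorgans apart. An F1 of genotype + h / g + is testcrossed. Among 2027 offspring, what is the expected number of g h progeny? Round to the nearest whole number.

355

A map distance of 35 centimorgans corresponds to a recombination frequency of 0.350.
The F1 is + h / g +, so g h is a recombinant gamete class with expected frequency r/2 = 0.350/2 = 0.1750.
Expected number = 0.1750 × 2027 = 354.72 ≈ 355.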